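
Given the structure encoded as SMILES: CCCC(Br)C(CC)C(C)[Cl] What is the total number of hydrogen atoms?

18

Walk through each heavy atom and fill implicit hydrogens from standard valence (C 4, N 3, O 2, S 2, halogen 1):
  atom 1: C, bond orders sum to 1 (valence 4) → 3 H
  atom 2: C, bond orders sum to 2 (valence 4) → 2 H
  atom 3: C, bond orders sum to 2 (valence 4) → 2 H
  atom 4: C, bond orders sum to 3 (valence 4) → 1 H
  atom 5: Br (halogen, monovalent) → 0 H
  atom 6: C, bond orders sum to 3 (valence 4) → 1 H
  atom 7: C, bond orders sum to 2 (valence 4) → 2 H
  atom 8: C, bond orders sum to 1 (valence 4) → 3 H
  atom 9: C, bond orders sum to 3 (valence 4) → 1 H
  atom 10: C, bond orders sum to 1 (valence 4) → 3 H
  atom 11: Cl with explicit H count 0
Total hydrogens: 18.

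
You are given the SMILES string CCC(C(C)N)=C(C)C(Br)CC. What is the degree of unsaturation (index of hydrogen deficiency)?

1

Degree of unsaturation = (number of rings) + (number of π bonds).
Ring closures in the SMILES: 0.
π bonds: 1 double bond (each 1 DoU) → 1 DoU from unsaturation.
Total DoU = 0 + 1 = 1.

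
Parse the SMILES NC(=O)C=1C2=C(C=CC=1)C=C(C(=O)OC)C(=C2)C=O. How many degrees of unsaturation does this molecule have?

10

Molecular formula: C14H11NO4.
DoU = (2C + 2 + N − H − X) / 2, where X is the halogen count and O/S are ignored.
    = (2·14 + 2 + 1 − 11 − 0) / 2 = 20 / 2 = 10.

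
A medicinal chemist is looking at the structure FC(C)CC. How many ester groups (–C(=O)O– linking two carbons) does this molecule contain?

0

Scan the SMILES for the ester motif — none present.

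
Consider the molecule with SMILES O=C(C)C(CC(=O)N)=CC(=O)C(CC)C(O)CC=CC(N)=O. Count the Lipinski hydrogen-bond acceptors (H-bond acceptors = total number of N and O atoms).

N atoms: 2; O atoms: 5.
Lipinski HBA = 2 + 5 = 7.

7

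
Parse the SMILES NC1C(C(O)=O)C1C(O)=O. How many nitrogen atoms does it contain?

Scan the SMILES for N atoms (remember two-letter symbols like Cl and Br are single atoms).
Nitrogen count: 1.

1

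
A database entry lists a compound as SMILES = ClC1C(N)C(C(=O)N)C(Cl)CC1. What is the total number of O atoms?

1

Scan the SMILES for O atoms (remember two-letter symbols like Cl and Br are single atoms).
Oxygen count: 1.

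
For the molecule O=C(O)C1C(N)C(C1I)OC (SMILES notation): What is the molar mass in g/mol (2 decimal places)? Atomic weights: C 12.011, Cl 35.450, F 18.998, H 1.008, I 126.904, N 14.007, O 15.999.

271.05 g/mol

First, the molecular formula is C6H10INO3 (counting implicit H from valence).
  C: 6 × 12.011 = 72.066
  H: 10 × 1.008 = 10.080
  I: 1 × 126.904 = 126.904
  N: 1 × 14.007 = 14.007
  O: 3 × 15.999 = 47.997
Sum: 6×12.011 + 10×1.008 + 1×126.904 + 1×14.007 + 3×15.999 = 271.054 → 271.05 g/mol.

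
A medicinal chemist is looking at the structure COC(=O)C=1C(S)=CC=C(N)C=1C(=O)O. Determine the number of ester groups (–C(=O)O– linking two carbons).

The ester motif appears at heavy-atom position 3 in the SMILES.
Other groups present: 1 carboxylic acid, 1 primary amine, 1 thiol.
Ester count: 1.

1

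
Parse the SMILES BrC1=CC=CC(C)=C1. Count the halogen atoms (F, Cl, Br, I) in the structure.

Halogen atoms appear at heavy-atom position 1 (1×Br).
Halogen count: 1.

1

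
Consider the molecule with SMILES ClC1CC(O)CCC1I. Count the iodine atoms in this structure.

1

Scan the SMILES for I atoms (remember two-letter symbols like Cl and Br are single atoms).
Iodine count: 1.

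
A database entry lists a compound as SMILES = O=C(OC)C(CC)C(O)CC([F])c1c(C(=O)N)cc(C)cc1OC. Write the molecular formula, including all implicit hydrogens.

C17H24FNO5

Walk through each heavy atom and fill implicit hydrogens from standard valence (C 4, N 3, O 2, S 2, halogen 1); for lowercase aromatic atoms, an aromatic c carries 1 H when it has two neighbours and 0 H with three, and aromatic n carries 0 H:
  atom 1: O, bond orders sum to 2 (valence 2) → 0 H
  atom 2: C, bond orders sum to 4 (valence 4) → 0 H
  atom 3: O, bond orders sum to 2 (valence 2) → 0 H
  atom 4: C, bond orders sum to 1 (valence 4) → 3 H
  atom 5: C, bond orders sum to 3 (valence 4) → 1 H
  atom 6: C, bond orders sum to 2 (valence 4) → 2 H
  atom 7: C, bond orders sum to 1 (valence 4) → 3 H
  atom 8: C, bond orders sum to 3 (valence 4) → 1 H
  atom 9: O, bond orders sum to 1 (valence 2) → 1 H
  atom 10: C, bond orders sum to 2 (valence 4) → 2 H
  atom 11: C, bond orders sum to 3 (valence 4) → 1 H
  atom 12: F with explicit H count 0
  atom 13: aromatic c, 3 neighbours → 0 H
  atom 14: aromatic c, 3 neighbours → 0 H
  atom 15: C, bond orders sum to 4 (valence 4) → 0 H
  atom 16: O, bond orders sum to 2 (valence 2) → 0 H
  atom 17: N, bond orders sum to 1 (valence 3) → 2 H
  atom 18: aromatic c, 2 neighbours → 1 H
  atom 19: aromatic c, 3 neighbours → 0 H
  atom 20: C, bond orders sum to 1 (valence 4) → 3 H
  atom 21: aromatic c, 2 neighbours → 1 H
  atom 22: aromatic c, 3 neighbours → 0 H
  atom 23: O, bond orders sum to 2 (valence 2) → 0 H
  atom 24: C, bond orders sum to 1 (valence 4) → 3 H
Totals → C:17, H:24, F:1, N:1, O:5.
In Hill order: C17H24FNO5.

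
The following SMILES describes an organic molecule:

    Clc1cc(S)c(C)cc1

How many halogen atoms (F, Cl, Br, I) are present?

Halogen atoms appear at heavy-atom position 1 (1×Cl).
Other groups present: 1 thiol.
Halogen count: 1.

1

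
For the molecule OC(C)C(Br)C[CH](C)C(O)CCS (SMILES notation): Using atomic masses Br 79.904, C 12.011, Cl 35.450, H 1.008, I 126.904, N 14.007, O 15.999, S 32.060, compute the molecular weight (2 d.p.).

First, the molecular formula is C9H19BrO2S (counting implicit H from valence).
  Br: 1 × 79.904 = 79.904
  C: 9 × 12.011 = 108.099
  H: 19 × 1.008 = 19.152
  O: 2 × 15.999 = 31.998
  S: 1 × 32.060 = 32.060
Sum: 1×79.904 + 9×12.011 + 19×1.008 + 2×15.999 + 1×32.060 = 271.213 → 271.21 g/mol.

271.21 g/mol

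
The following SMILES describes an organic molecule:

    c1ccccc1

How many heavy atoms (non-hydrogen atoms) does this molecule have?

Every atom symbol written in the SMILES (organic subset) is one heavy atom; implicit H are not written.
Heavy atoms by element → C:6.
Total: 6.

6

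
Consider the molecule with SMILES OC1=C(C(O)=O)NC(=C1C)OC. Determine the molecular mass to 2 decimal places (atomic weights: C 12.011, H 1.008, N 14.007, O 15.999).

171.15 g/mol

First, the molecular formula is C7H9NO4 (counting implicit H from valence).
  C: 7 × 12.011 = 84.077
  H: 9 × 1.008 = 9.072
  N: 1 × 14.007 = 14.007
  O: 4 × 15.999 = 63.996
Sum: 7×12.011 + 9×1.008 + 1×14.007 + 4×15.999 = 171.152 → 171.15 g/mol.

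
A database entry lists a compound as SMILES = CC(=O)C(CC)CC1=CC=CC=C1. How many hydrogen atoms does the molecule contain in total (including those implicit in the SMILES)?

16

Walk through each heavy atom and fill implicit hydrogens from standard valence (C 4, N 3, O 2, S 2, halogen 1):
  atom 1: C, bond orders sum to 1 (valence 4) → 3 H
  atom 2: C, bond orders sum to 4 (valence 4) → 0 H
  atom 3: O, bond orders sum to 2 (valence 2) → 0 H
  atom 4: C, bond orders sum to 3 (valence 4) → 1 H
  atom 5: C, bond orders sum to 2 (valence 4) → 2 H
  atom 6: C, bond orders sum to 1 (valence 4) → 3 H
  atom 7: C, bond orders sum to 2 (valence 4) → 2 H
  atom 8: C, bond orders sum to 4 (valence 4) → 0 H
  atom 9: C, bond orders sum to 3 (valence 4) → 1 H
  atom 10: C, bond orders sum to 3 (valence 4) → 1 H
  atom 11: C, bond orders sum to 3 (valence 4) → 1 H
  atom 12: C, bond orders sum to 3 (valence 4) → 1 H
  atom 13: C, bond orders sum to 3 (valence 4) → 1 H
Total hydrogens: 16.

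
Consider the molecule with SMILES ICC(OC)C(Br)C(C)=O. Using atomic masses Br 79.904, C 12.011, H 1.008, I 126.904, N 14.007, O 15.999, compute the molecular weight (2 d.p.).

320.95 g/mol

First, the molecular formula is C6H10BrIO2 (counting implicit H from valence).
  Br: 1 × 79.904 = 79.904
  C: 6 × 12.011 = 72.066
  H: 10 × 1.008 = 10.080
  I: 1 × 126.904 = 126.904
  O: 2 × 15.999 = 31.998
Sum: 1×79.904 + 6×12.011 + 10×1.008 + 1×126.904 + 2×15.999 = 320.952 → 320.95 g/mol.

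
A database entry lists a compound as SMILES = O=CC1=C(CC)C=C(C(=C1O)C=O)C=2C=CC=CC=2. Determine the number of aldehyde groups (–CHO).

2

The aldehyde motif appears at heavy-atom positions 2, 12 in the SMILES.
Other groups present: 1 hydroxyl.
Aldehyde count: 2.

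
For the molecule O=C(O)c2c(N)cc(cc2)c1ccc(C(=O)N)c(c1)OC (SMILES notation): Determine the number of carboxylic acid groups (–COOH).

The carboxylic acid motif appears at heavy-atom position 2 in the SMILES.
Other groups present: 1 amide, 1 ether, 1 primary amine.
Carboxylic acid count: 1.

1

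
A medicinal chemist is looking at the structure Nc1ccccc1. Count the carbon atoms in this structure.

6

Count every carbon token in the SMILES (each C, including those in ring-closure positions and inside branches).
Carbon count: 6.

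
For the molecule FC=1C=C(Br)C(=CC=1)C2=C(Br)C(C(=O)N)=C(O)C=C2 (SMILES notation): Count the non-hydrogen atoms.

Every atom symbol written in the SMILES (organic subset) is one heavy atom; implicit H are not written.
Heavy atoms by element → Br:2, C:13, F:1, N:1, O:2.
Total: 19.

19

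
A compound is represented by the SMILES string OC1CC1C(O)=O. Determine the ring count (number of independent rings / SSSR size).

1

In SMILES, each pair of matching ring-closure digits denotes one ring-closing bond; the number of such bonds equals the number of independent rings.
Ring-closure bonds here: 1.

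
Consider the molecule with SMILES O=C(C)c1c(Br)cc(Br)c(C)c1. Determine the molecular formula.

Walk through each heavy atom and fill implicit hydrogens from standard valence (C 4, N 3, O 2, S 2, halogen 1); for lowercase aromatic atoms, an aromatic c carries 1 H when it has two neighbours and 0 H with three, and aromatic n carries 0 H:
  atom 1: O, bond orders sum to 2 (valence 2) → 0 H
  atom 2: C, bond orders sum to 4 (valence 4) → 0 H
  atom 3: C, bond orders sum to 1 (valence 4) → 3 H
  atom 4: aromatic c, 3 neighbours → 0 H
  atom 5: aromatic c, 3 neighbours → 0 H
  atom 6: Br (halogen, monovalent) → 0 H
  atom 7: aromatic c, 2 neighbours → 1 H
  atom 8: aromatic c, 3 neighbours → 0 H
  atom 9: Br (halogen, monovalent) → 0 H
  atom 10: aromatic c, 3 neighbours → 0 H
  atom 11: C, bond orders sum to 1 (valence 4) → 3 H
  atom 12: aromatic c, 2 neighbours → 1 H
Totals → C:9, H:8, Br:2, O:1.

C9H8Br2O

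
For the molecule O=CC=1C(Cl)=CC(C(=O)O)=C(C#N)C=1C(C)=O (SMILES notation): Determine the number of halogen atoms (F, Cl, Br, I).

Halogen atoms appear at heavy-atom position 5 (1×Cl).
Other groups present: 1 aldehyde, 1 carboxylic acid, 1 ketone, 1 nitrile.
Halogen count: 1.

1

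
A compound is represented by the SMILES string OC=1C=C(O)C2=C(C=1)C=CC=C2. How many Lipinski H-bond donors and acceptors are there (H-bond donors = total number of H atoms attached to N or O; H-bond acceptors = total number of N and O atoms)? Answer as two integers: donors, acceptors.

2, 2

Donors: find every N or O and count the H atoms it carries.
  atom 1 (O): bond orders sum to 1 → 1 H
  atom 5 (O): bond orders sum to 1 → 1 H
Lipinski HBD = 2.
Acceptors: N atoms = 0, O atoms = 2 → HBA = 2.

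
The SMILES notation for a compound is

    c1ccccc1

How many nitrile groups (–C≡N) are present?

Scan the SMILES for the nitrile motif — none present.

0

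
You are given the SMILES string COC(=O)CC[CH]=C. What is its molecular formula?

Walk through each heavy atom and fill implicit hydrogens from standard valence (C 4, N 3, O 2, S 2, halogen 1):
  atom 1: C, bond orders sum to 1 (valence 4) → 3 H
  atom 2: O, bond orders sum to 2 (valence 2) → 0 H
  atom 3: C, bond orders sum to 4 (valence 4) → 0 H
  atom 4: O, bond orders sum to 2 (valence 2) → 0 H
  atom 5: C, bond orders sum to 2 (valence 4) → 2 H
  atom 6: C, bond orders sum to 2 (valence 4) → 2 H
  atom 7: C with explicit H count 1
  atom 8: C, bond orders sum to 2 (valence 4) → 2 H
Totals → C:6, H:10, O:2.

C6H10O2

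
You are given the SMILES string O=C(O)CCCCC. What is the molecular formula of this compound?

Walk through each heavy atom and fill implicit hydrogens from standard valence (C 4, N 3, O 2, S 2, halogen 1):
  atom 1: O, bond orders sum to 2 (valence 2) → 0 H
  atom 2: C, bond orders sum to 4 (valence 4) → 0 H
  atom 3: O, bond orders sum to 1 (valence 2) → 1 H
  atom 4: C, bond orders sum to 2 (valence 4) → 2 H
  atom 5: C, bond orders sum to 2 (valence 4) → 2 H
  atom 6: C, bond orders sum to 2 (valence 4) → 2 H
  atom 7: C, bond orders sum to 2 (valence 4) → 2 H
  atom 8: C, bond orders sum to 1 (valence 4) → 3 H
Totals → C:6, H:12, O:2.
In Hill order: C6H12O2.

C6H12O2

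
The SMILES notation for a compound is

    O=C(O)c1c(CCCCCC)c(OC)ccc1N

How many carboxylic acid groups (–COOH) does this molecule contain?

1

The carboxylic acid motif appears at heavy-atom position 2 in the SMILES.
Other groups present: 1 ether, 1 primary amine.
Carboxylic acid count: 1.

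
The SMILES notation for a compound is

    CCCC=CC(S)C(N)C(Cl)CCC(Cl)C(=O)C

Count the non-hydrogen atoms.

Every atom symbol written in the SMILES (organic subset) is one heavy atom; implicit H are not written.
Heavy atoms by element → C:13, Cl:2, N:1, O:1, S:1.
Total: 18.

18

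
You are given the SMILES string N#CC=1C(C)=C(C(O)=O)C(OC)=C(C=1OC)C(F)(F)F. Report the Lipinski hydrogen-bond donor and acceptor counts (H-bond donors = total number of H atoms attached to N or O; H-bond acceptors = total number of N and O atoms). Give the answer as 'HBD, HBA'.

1, 5

Donors: find every N or O and count the H atoms it carries.
  atom 1 (N): bond orders sum to 3 → 0 H
  atom 8 (O): bond orders sum to 1 → 1 H
  atom 9 (O): bond orders sum to 2 → 0 H
  atom 11 (O): bond orders sum to 2 → 0 H
  atom 15 (O): bond orders sum to 2 → 0 H
Lipinski HBD = 1.
Acceptors: N atoms = 1, O atoms = 4 → HBA = 5.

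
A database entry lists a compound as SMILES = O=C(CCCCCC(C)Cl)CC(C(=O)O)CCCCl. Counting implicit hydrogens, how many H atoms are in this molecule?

Walk through each heavy atom and fill implicit hydrogens from standard valence (C 4, N 3, O 2, S 2, halogen 1):
  atom 1: O, bond orders sum to 2 (valence 2) → 0 H
  atom 2: C, bond orders sum to 4 (valence 4) → 0 H
  atom 3: C, bond orders sum to 2 (valence 4) → 2 H
  atom 4: C, bond orders sum to 2 (valence 4) → 2 H
  atom 5: C, bond orders sum to 2 (valence 4) → 2 H
  atom 6: C, bond orders sum to 2 (valence 4) → 2 H
  atom 7: C, bond orders sum to 2 (valence 4) → 2 H
  atom 8: C, bond orders sum to 3 (valence 4) → 1 H
  atom 9: C, bond orders sum to 1 (valence 4) → 3 H
  atom 10: Cl (halogen, monovalent) → 0 H
  atom 11: C, bond orders sum to 2 (valence 4) → 2 H
  atom 12: C, bond orders sum to 3 (valence 4) → 1 H
  atom 13: C, bond orders sum to 4 (valence 4) → 0 H
  atom 14: O, bond orders sum to 2 (valence 2) → 0 H
  atom 15: O, bond orders sum to 1 (valence 2) → 1 H
  atom 16: C, bond orders sum to 2 (valence 4) → 2 H
  atom 17: C, bond orders sum to 2 (valence 4) → 2 H
  atom 18: C, bond orders sum to 2 (valence 4) → 2 H
  atom 19: Cl (halogen, monovalent) → 0 H
Total hydrogens: 24.

24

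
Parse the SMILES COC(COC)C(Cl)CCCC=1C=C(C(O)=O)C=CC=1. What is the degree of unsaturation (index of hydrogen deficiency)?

Molecular formula: C15H21ClO4.
DoU = (2C + 2 + N − H − X) / 2, where X is the halogen count and O/S are ignored.
    = (2·15 + 2 + 0 − 21 − 1) / 2 = 10 / 2 = 5.

5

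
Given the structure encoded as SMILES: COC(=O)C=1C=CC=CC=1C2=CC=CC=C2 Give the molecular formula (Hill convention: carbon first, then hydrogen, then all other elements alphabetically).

C14H12O2

Walk through each heavy atom and fill implicit hydrogens from standard valence (C 4, N 3, O 2, S 2, halogen 1):
  atom 1: C, bond orders sum to 1 (valence 4) → 3 H
  atom 2: O, bond orders sum to 2 (valence 2) → 0 H
  atom 3: C, bond orders sum to 4 (valence 4) → 0 H
  atom 4: O, bond orders sum to 2 (valence 2) → 0 H
  atom 5: C, bond orders sum to 4 (valence 4) → 0 H
  atom 6: C, bond orders sum to 3 (valence 4) → 1 H
  atom 7: C, bond orders sum to 3 (valence 4) → 1 H
  atom 8: C, bond orders sum to 3 (valence 4) → 1 H
  atom 9: C, bond orders sum to 3 (valence 4) → 1 H
  atom 10: C, bond orders sum to 4 (valence 4) → 0 H
  atom 11: C, bond orders sum to 4 (valence 4) → 0 H
  atom 12: C, bond orders sum to 3 (valence 4) → 1 H
  atom 13: C, bond orders sum to 3 (valence 4) → 1 H
  atom 14: C, bond orders sum to 3 (valence 4) → 1 H
  atom 15: C, bond orders sum to 3 (valence 4) → 1 H
  atom 16: C, bond orders sum to 3 (valence 4) → 1 H
Totals → C:14, H:12, O:2.
In Hill order: C14H12O2.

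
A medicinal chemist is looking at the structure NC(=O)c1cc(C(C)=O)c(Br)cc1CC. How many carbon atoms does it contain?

Count every carbon token in the SMILES (each C, including those in ring-closure positions and inside branches).
Carbon count: 11.

11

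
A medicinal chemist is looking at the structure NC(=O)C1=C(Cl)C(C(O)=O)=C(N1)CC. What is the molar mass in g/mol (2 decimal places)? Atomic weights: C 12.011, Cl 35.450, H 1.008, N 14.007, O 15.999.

216.62 g/mol

First, the molecular formula is C8H9ClN2O3 (counting implicit H from valence).
  C: 8 × 12.011 = 96.088
  Cl: 1 × 35.450 = 35.450
  H: 9 × 1.008 = 9.072
  N: 2 × 14.007 = 28.014
  O: 3 × 15.999 = 47.997
Sum: 8×12.011 + 1×35.450 + 9×1.008 + 2×14.007 + 3×15.999 = 216.621 → 216.62 g/mol.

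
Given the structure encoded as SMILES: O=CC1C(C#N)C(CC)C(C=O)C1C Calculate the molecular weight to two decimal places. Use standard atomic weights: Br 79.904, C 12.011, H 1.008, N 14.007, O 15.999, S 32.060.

First, the molecular formula is C11H15NO2 (counting implicit H from valence).
  C: 11 × 12.011 = 132.121
  H: 15 × 1.008 = 15.120
  N: 1 × 14.007 = 14.007
  O: 2 × 15.999 = 31.998
Sum: 11×12.011 + 15×1.008 + 1×14.007 + 2×15.999 = 193.246 → 193.25 g/mol.

193.25 g/mol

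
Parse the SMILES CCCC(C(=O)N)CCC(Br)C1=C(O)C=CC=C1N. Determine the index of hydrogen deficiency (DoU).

5

Degree of unsaturation = (number of rings) + (number of π bonds).
Ring closures in the SMILES: 1.
π bonds: 4 double bonds (each 1 DoU) → 4 DoU from unsaturation.
Total DoU = 1 + 4 = 5.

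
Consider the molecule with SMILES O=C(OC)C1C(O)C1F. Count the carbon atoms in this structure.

5

Count every carbon token in the SMILES (each C, including those in ring-closure positions and inside branches).
Carbon count: 5.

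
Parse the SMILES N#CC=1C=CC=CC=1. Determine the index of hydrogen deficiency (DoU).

Degree of unsaturation = (number of rings) + (number of π bonds).
Ring closures in the SMILES: 1.
π bonds: 3 double bonds (each 1 DoU), 1 triple bond (each 2 DoU) → 5 DoU from unsaturation.
Total DoU = 1 + 5 = 6.

6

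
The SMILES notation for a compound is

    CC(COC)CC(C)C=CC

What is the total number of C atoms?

10

Count every carbon token in the SMILES (each C, including those in ring-closure positions and inside branches).
Carbon count: 10.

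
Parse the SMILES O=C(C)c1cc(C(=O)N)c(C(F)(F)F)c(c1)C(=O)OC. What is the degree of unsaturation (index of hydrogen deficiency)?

Molecular formula: C12H10F3NO4.
DoU = (2C + 2 + N − H − X) / 2, where X is the halogen count and O/S are ignored.
    = (2·12 + 2 + 1 − 10 − 3) / 2 = 14 / 2 = 7.

7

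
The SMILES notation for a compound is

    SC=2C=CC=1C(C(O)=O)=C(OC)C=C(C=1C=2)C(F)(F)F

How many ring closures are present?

2

In SMILES, each pair of matching ring-closure digits denotes one ring-closing bond; the number of such bonds equals the number of independent rings.
Ring-closure bonds here: 2.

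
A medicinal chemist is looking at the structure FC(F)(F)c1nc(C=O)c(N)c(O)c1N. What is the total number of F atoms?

Scan the SMILES for F atoms (remember two-letter symbols like Cl and Br are single atoms).
Fluorine count: 3.

3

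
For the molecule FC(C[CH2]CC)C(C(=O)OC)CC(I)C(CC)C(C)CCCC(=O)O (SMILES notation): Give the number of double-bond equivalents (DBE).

Degree of unsaturation = (number of rings) + (number of π bonds).
Ring closures in the SMILES: 0.
π bonds: 2 double bonds (each 1 DoU) → 2 DoU from unsaturation.
Total DoU = 0 + 2 = 2.

2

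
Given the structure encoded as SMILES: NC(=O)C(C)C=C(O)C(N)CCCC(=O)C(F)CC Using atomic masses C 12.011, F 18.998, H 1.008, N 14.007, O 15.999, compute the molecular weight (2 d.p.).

First, the molecular formula is C13H23FN2O3 (counting implicit H from valence).
  C: 13 × 12.011 = 156.143
  F: 1 × 18.998 = 18.998
  H: 23 × 1.008 = 23.184
  N: 2 × 14.007 = 28.014
  O: 3 × 15.999 = 47.997
Sum: 13×12.011 + 1×18.998 + 23×1.008 + 2×14.007 + 3×15.999 = 274.336 → 274.34 g/mol.

274.34 g/mol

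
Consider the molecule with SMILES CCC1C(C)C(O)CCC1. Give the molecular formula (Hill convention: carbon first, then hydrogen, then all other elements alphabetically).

Walk through each heavy atom and fill implicit hydrogens from standard valence (C 4, N 3, O 2, S 2, halogen 1):
  atom 1: C, bond orders sum to 1 (valence 4) → 3 H
  atom 2: C, bond orders sum to 2 (valence 4) → 2 H
  atom 3: C, bond orders sum to 3 (valence 4) → 1 H
  atom 4: C, bond orders sum to 3 (valence 4) → 1 H
  atom 5: C, bond orders sum to 1 (valence 4) → 3 H
  atom 6: C, bond orders sum to 3 (valence 4) → 1 H
  atom 7: O, bond orders sum to 1 (valence 2) → 1 H
  atom 8: C, bond orders sum to 2 (valence 4) → 2 H
  atom 9: C, bond orders sum to 2 (valence 4) → 2 H
  atom 10: C, bond orders sum to 2 (valence 4) → 2 H
Totals → C:9, H:18, O:1.
In Hill order: C9H18O.

C9H18O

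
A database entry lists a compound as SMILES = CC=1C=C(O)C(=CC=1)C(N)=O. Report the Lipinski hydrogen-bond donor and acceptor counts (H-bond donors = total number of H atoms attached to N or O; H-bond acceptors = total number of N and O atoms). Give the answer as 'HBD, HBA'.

3, 3

Donors: find every N or O and count the H atoms it carries.
  atom 5 (O): bond orders sum to 1 → 1 H
  atom 10 (N): bond orders sum to 1 → 2 H
  atom 11 (O): bond orders sum to 2 → 0 H
Lipinski HBD = 3.
Acceptors: N atoms = 1, O atoms = 2 → HBA = 3.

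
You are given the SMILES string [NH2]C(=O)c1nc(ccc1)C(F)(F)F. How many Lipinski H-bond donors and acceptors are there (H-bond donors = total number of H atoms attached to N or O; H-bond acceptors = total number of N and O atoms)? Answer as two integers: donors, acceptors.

2, 3

Donors: find every N or O and count the H atoms it carries.
  atom 1 (N): bond orders sum to 1 → 2 H
  atom 3 (O): bond orders sum to 2 → 0 H
  atom 5 (N): bond orders sum to 3 → 0 H
Lipinski HBD = 2.
Acceptors: N atoms = 2, O atoms = 1 → HBA = 3.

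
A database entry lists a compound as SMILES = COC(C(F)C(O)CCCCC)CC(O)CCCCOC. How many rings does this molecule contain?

In SMILES, each pair of matching ring-closure digits denotes one ring-closing bond; the number of such bonds equals the number of independent rings.
Ring-closure bonds here: 0.

0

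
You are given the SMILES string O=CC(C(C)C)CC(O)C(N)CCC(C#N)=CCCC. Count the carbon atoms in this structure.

16

Count every carbon token in the SMILES (each C, including those in ring-closure positions and inside branches).
Carbon count: 16.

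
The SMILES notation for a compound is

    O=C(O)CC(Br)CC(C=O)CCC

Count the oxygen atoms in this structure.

3

Scan the SMILES for O atoms (remember two-letter symbols like Cl and Br are single atoms).
Oxygen count: 3.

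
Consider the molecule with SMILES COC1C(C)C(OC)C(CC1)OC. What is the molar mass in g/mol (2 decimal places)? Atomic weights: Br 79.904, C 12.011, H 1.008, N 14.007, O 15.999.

First, the molecular formula is C10H20O3 (counting implicit H from valence).
  C: 10 × 12.011 = 120.110
  H: 20 × 1.008 = 20.160
  O: 3 × 15.999 = 47.997
Sum: 10×12.011 + 20×1.008 + 3×15.999 = 188.267 → 188.27 g/mol.

188.27 g/mol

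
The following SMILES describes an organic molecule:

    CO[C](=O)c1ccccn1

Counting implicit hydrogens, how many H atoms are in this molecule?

Walk through each heavy atom and fill implicit hydrogens from standard valence (C 4, N 3, O 2, S 2, halogen 1); for lowercase aromatic atoms, an aromatic c carries 1 H when it has two neighbours and 0 H with three, and aromatic n carries 0 H:
  atom 1: C, bond orders sum to 1 (valence 4) → 3 H
  atom 2: O, bond orders sum to 2 (valence 2) → 0 H
  atom 3: C with explicit H count 0
  atom 4: O, bond orders sum to 2 (valence 2) → 0 H
  atom 5: aromatic c, 3 neighbours → 0 H
  atom 6: aromatic c, 2 neighbours → 1 H
  atom 7: aromatic c, 2 neighbours → 1 H
  atom 8: aromatic c, 2 neighbours → 1 H
  atom 9: aromatic c, 2 neighbours → 1 H
  atom 10: aromatic n, 2 neighbours → 0 H
Total hydrogens: 7.

7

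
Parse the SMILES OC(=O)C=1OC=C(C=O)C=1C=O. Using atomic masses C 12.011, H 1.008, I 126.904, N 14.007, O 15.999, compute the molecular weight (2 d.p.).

168.10 g/mol

First, the molecular formula is C7H4O5 (counting implicit H from valence).
  C: 7 × 12.011 = 84.077
  H: 4 × 1.008 = 4.032
  O: 5 × 15.999 = 79.995
Sum: 7×12.011 + 4×1.008 + 5×15.999 = 168.104 → 168.10 g/mol.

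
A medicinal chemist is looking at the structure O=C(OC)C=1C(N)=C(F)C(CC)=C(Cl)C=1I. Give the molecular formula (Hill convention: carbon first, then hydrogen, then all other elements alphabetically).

C10H10ClFINO2

Walk through each heavy atom and fill implicit hydrogens from standard valence (C 4, N 3, O 2, S 2, halogen 1):
  atom 1: O, bond orders sum to 2 (valence 2) → 0 H
  atom 2: C, bond orders sum to 4 (valence 4) → 0 H
  atom 3: O, bond orders sum to 2 (valence 2) → 0 H
  atom 4: C, bond orders sum to 1 (valence 4) → 3 H
  atom 5: C, bond orders sum to 4 (valence 4) → 0 H
  atom 6: C, bond orders sum to 4 (valence 4) → 0 H
  atom 7: N, bond orders sum to 1 (valence 3) → 2 H
  atom 8: C, bond orders sum to 4 (valence 4) → 0 H
  atom 9: F (halogen, monovalent) → 0 H
  atom 10: C, bond orders sum to 4 (valence 4) → 0 H
  atom 11: C, bond orders sum to 2 (valence 4) → 2 H
  atom 12: C, bond orders sum to 1 (valence 4) → 3 H
  atom 13: C, bond orders sum to 4 (valence 4) → 0 H
  atom 14: Cl (halogen, monovalent) → 0 H
  atom 15: C, bond orders sum to 4 (valence 4) → 0 H
  atom 16: I (halogen, monovalent) → 0 H
Totals → C:10, H:10, Cl:1, F:1, I:1, N:1, O:2.
In Hill order: C10H10ClFINO2.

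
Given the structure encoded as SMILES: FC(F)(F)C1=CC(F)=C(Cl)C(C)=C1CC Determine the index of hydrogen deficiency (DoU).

Degree of unsaturation = (number of rings) + (number of π bonds).
Ring closures in the SMILES: 1.
π bonds: 3 double bonds (each 1 DoU) → 3 DoU from unsaturation.
Total DoU = 1 + 3 = 4.

4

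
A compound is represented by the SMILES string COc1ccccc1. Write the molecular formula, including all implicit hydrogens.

Walk through each heavy atom and fill implicit hydrogens from standard valence (C 4, N 3, O 2, S 2, halogen 1); for lowercase aromatic atoms, an aromatic c carries 1 H when it has two neighbours and 0 H with three, and aromatic n carries 0 H:
  atom 1: C, bond orders sum to 1 (valence 4) → 3 H
  atom 2: O, bond orders sum to 2 (valence 2) → 0 H
  atom 3: aromatic c, 3 neighbours → 0 H
  atom 4: aromatic c, 2 neighbours → 1 H
  atom 5: aromatic c, 2 neighbours → 1 H
  atom 6: aromatic c, 2 neighbours → 1 H
  atom 7: aromatic c, 2 neighbours → 1 H
  atom 8: aromatic c, 2 neighbours → 1 H
Totals → C:7, H:8, O:1.

C7H8O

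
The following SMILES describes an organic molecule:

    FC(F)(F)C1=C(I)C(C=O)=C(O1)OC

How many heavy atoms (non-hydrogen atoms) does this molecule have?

14

Every atom symbol written in the SMILES (organic subset) is one heavy atom; implicit H are not written.
Heavy atoms by element → C:7, F:3, I:1, O:3.
Total: 14.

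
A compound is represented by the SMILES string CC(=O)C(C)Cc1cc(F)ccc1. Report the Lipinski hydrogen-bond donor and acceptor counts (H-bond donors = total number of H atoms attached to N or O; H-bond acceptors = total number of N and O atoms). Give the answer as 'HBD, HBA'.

0, 1

Donors: find every N or O and count the H atoms it carries.
  atom 3 (O): bond orders sum to 2 → 0 H
Lipinski HBD = 0.
Acceptors: N atoms = 0, O atoms = 1 → HBA = 1.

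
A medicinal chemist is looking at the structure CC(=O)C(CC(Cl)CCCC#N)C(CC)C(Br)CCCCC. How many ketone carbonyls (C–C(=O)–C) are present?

The ketone motif appears at heavy-atom position 2 in the SMILES.
Other groups present: 1 nitrile.
Ketone count: 1.

1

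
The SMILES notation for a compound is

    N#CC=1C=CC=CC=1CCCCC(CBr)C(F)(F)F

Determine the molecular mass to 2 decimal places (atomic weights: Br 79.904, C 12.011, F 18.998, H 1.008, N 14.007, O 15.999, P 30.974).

First, the molecular formula is C14H15BrF3N (counting implicit H from valence).
  Br: 1 × 79.904 = 79.904
  C: 14 × 12.011 = 168.154
  F: 3 × 18.998 = 56.994
  H: 15 × 1.008 = 15.120
  N: 1 × 14.007 = 14.007
Sum: 1×79.904 + 14×12.011 + 3×18.998 + 15×1.008 + 1×14.007 = 334.179 → 334.18 g/mol.

334.18 g/mol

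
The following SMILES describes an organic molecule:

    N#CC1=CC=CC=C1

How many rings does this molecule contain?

1

In SMILES, each pair of matching ring-closure digits denotes one ring-closing bond; the number of such bonds equals the number of independent rings.
Ring-closure bonds here: 1.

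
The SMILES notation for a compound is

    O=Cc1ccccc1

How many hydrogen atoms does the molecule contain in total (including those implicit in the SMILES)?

Walk through each heavy atom and fill implicit hydrogens from standard valence (C 4, N 3, O 2, S 2, halogen 1); for lowercase aromatic atoms, an aromatic c carries 1 H when it has two neighbours and 0 H with three, and aromatic n carries 0 H:
  atom 1: O, bond orders sum to 2 (valence 2) → 0 H
  atom 2: C, bond orders sum to 3 (valence 4) → 1 H
  atom 3: aromatic c, 3 neighbours → 0 H
  atom 4: aromatic c, 2 neighbours → 1 H
  atom 5: aromatic c, 2 neighbours → 1 H
  atom 6: aromatic c, 2 neighbours → 1 H
  atom 7: aromatic c, 2 neighbours → 1 H
  atom 8: aromatic c, 2 neighbours → 1 H
Total hydrogens: 6.

6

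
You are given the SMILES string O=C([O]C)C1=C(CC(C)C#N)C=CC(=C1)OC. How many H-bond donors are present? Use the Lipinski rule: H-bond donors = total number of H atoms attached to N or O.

Donors: find every N or O and count the H atoms it carries.
  atom 1 (O): bond orders sum to 2 → 0 H
  atom 3 (O): bond orders sum to 2 → 0 H
  atom 11 (N): bond orders sum to 3 → 0 H
  atom 16 (O): bond orders sum to 2 → 0 H
Lipinski HBD = 0.

0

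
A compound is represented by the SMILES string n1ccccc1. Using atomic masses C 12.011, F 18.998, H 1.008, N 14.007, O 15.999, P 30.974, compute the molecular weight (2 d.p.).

First, the molecular formula is C5H5N (counting implicit H from valence).
  C: 5 × 12.011 = 60.055
  H: 5 × 1.008 = 5.040
  N: 1 × 14.007 = 14.007
Sum: 5×12.011 + 5×1.008 + 1×14.007 = 79.102 → 79.10 g/mol.

79.10 g/mol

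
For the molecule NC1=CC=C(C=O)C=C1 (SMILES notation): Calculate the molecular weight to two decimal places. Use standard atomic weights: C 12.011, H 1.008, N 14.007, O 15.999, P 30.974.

121.14 g/mol

First, the molecular formula is C7H7NO (counting implicit H from valence).
  C: 7 × 12.011 = 84.077
  H: 7 × 1.008 = 7.056
  N: 1 × 14.007 = 14.007
  O: 1 × 15.999 = 15.999
Sum: 7×12.011 + 7×1.008 + 1×14.007 + 1×15.999 = 121.139 → 121.14 g/mol.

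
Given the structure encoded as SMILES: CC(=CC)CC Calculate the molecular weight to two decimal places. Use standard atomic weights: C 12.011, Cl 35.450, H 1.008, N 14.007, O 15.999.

First, the molecular formula is C6H12 (counting implicit H from valence).
  C: 6 × 12.011 = 72.066
  H: 12 × 1.008 = 12.096
Sum: 6×12.011 + 12×1.008 = 84.162 → 84.16 g/mol.

84.16 g/mol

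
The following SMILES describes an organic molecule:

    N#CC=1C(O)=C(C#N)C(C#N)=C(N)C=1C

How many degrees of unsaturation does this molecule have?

10

Molecular formula: C10H6N4O.
DoU = (2C + 2 + N − H − X) / 2, where X is the halogen count and O/S are ignored.
    = (2·10 + 2 + 4 − 6 − 0) / 2 = 20 / 2 = 10.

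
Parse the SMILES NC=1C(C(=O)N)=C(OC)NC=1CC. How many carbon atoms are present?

8

Count every carbon token in the SMILES (each C, including those in ring-closure positions and inside branches).
Carbon count: 8.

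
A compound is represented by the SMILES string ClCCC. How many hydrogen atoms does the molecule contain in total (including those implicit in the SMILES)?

7

Walk through each heavy atom and fill implicit hydrogens from standard valence (C 4, N 3, O 2, S 2, halogen 1):
  atom 1: Cl (halogen, monovalent) → 0 H
  atom 2: C, bond orders sum to 2 (valence 4) → 2 H
  atom 3: C, bond orders sum to 2 (valence 4) → 2 H
  atom 4: C, bond orders sum to 1 (valence 4) → 3 H
Total hydrogens: 7.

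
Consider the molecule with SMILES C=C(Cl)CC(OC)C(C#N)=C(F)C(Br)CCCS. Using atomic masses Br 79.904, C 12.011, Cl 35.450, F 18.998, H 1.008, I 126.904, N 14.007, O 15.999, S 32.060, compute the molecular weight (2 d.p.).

356.68 g/mol

First, the molecular formula is C12H16BrClFNOS (counting implicit H from valence).
  Br: 1 × 79.904 = 79.904
  C: 12 × 12.011 = 144.132
  Cl: 1 × 35.450 = 35.450
  F: 1 × 18.998 = 18.998
  H: 16 × 1.008 = 16.128
  N: 1 × 14.007 = 14.007
  O: 1 × 15.999 = 15.999
  S: 1 × 32.060 = 32.060
Sum: 1×79.904 + 12×12.011 + 1×35.450 + 1×18.998 + 16×1.008 + 1×14.007 + 1×15.999 + 1×32.060 = 356.678 → 356.68 g/mol.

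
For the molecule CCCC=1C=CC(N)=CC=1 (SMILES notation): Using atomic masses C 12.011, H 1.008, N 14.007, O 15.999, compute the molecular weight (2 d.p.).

First, the molecular formula is C9H13N (counting implicit H from valence).
  C: 9 × 12.011 = 108.099
  H: 13 × 1.008 = 13.104
  N: 1 × 14.007 = 14.007
Sum: 9×12.011 + 13×1.008 + 1×14.007 = 135.210 → 135.21 g/mol.

135.21 g/mol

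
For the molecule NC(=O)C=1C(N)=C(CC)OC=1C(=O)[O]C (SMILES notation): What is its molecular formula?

Walk through each heavy atom and fill implicit hydrogens from standard valence (C 4, N 3, O 2, S 2, halogen 1):
  atom 1: N, bond orders sum to 1 (valence 3) → 2 H
  atom 2: C, bond orders sum to 4 (valence 4) → 0 H
  atom 3: O, bond orders sum to 2 (valence 2) → 0 H
  atom 4: C, bond orders sum to 4 (valence 4) → 0 H
  atom 5: C, bond orders sum to 4 (valence 4) → 0 H
  atom 6: N, bond orders sum to 1 (valence 3) → 2 H
  atom 7: C, bond orders sum to 4 (valence 4) → 0 H
  atom 8: C, bond orders sum to 2 (valence 4) → 2 H
  atom 9: C, bond orders sum to 1 (valence 4) → 3 H
  atom 10: O, bond orders sum to 2 (valence 2) → 0 H
  atom 11: C, bond orders sum to 4 (valence 4) → 0 H
  atom 12: C, bond orders sum to 4 (valence 4) → 0 H
  atom 13: O, bond orders sum to 2 (valence 2) → 0 H
  atom 14: O with explicit H count 0
  atom 15: C, bond orders sum to 1 (valence 4) → 3 H
Totals → C:9, H:12, N:2, O:4.
In Hill order: C9H12N2O4.

C9H12N2O4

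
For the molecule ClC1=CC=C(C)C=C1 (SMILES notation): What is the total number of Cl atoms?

1

Scan the SMILES for Cl atoms (remember two-letter symbols like Cl and Br are single atoms).
Chlorine count: 1.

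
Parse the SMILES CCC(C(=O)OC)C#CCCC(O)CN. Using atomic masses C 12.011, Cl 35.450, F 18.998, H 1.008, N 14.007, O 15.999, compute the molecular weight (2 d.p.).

213.28 g/mol

First, the molecular formula is C11H19NO3 (counting implicit H from valence).
  C: 11 × 12.011 = 132.121
  H: 19 × 1.008 = 19.152
  N: 1 × 14.007 = 14.007
  O: 3 × 15.999 = 47.997
Sum: 11×12.011 + 19×1.008 + 1×14.007 + 3×15.999 = 213.277 → 213.28 g/mol.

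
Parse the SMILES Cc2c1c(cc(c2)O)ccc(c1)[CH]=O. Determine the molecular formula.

C12H10O2

Walk through each heavy atom and fill implicit hydrogens from standard valence (C 4, N 3, O 2, S 2, halogen 1); for lowercase aromatic atoms, an aromatic c carries 1 H when it has two neighbours and 0 H with three, and aromatic n carries 0 H:
  atom 1: C, bond orders sum to 1 (valence 4) → 3 H
  atom 2: aromatic c, 3 neighbours → 0 H
  atom 3: aromatic c, 3 neighbours → 0 H
  atom 4: aromatic c, 3 neighbours → 0 H
  atom 5: aromatic c, 2 neighbours → 1 H
  atom 6: aromatic c, 3 neighbours → 0 H
  atom 7: aromatic c, 2 neighbours → 1 H
  atom 8: O, bond orders sum to 1 (valence 2) → 1 H
  atom 9: aromatic c, 2 neighbours → 1 H
  atom 10: aromatic c, 2 neighbours → 1 H
  atom 11: aromatic c, 3 neighbours → 0 H
  atom 12: aromatic c, 2 neighbours → 1 H
  atom 13: C with explicit H count 1
  atom 14: O, bond orders sum to 2 (valence 2) → 0 H
Totals → C:12, H:10, O:2.
In Hill order: C12H10O2.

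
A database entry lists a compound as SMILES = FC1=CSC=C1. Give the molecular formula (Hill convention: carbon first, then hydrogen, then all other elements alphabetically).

C4H3FS

Walk through each heavy atom and fill implicit hydrogens from standard valence (C 4, N 3, O 2, S 2, halogen 1):
  atom 1: F (halogen, monovalent) → 0 H
  atom 2: C, bond orders sum to 4 (valence 4) → 0 H
  atom 3: C, bond orders sum to 3 (valence 4) → 1 H
  atom 4: S, bond orders sum to 2 (valence 2) → 0 H
  atom 5: C, bond orders sum to 3 (valence 4) → 1 H
  atom 6: C, bond orders sum to 3 (valence 4) → 1 H
Totals → C:4, H:3, F:1, S:1.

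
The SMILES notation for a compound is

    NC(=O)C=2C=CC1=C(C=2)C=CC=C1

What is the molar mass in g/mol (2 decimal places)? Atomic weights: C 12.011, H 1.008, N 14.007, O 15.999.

171.20 g/mol

First, the molecular formula is C11H9NO (counting implicit H from valence).
  C: 11 × 12.011 = 132.121
  H: 9 × 1.008 = 9.072
  N: 1 × 14.007 = 14.007
  O: 1 × 15.999 = 15.999
Sum: 11×12.011 + 9×1.008 + 1×14.007 + 1×15.999 = 171.199 → 171.20 g/mol.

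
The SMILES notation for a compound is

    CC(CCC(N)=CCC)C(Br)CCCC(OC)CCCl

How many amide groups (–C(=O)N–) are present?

Scan the SMILES for the amide motif — none present.
Groups that are present: 1 alkene, 1 ether, 1 primary amine.

0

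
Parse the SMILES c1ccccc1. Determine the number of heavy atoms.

6

Every atom symbol written in the SMILES (organic subset) is one heavy atom; implicit H are not written.
Heavy atoms by element → C:6.
Total: 6.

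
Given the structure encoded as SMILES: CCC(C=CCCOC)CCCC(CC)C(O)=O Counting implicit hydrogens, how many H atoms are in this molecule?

Walk through each heavy atom and fill implicit hydrogens from standard valence (C 4, N 3, O 2, S 2, halogen 1):
  atom 1: C, bond orders sum to 1 (valence 4) → 3 H
  atom 2: C, bond orders sum to 2 (valence 4) → 2 H
  atom 3: C, bond orders sum to 3 (valence 4) → 1 H
  atom 4: C, bond orders sum to 3 (valence 4) → 1 H
  atom 5: C, bond orders sum to 3 (valence 4) → 1 H
  atom 6: C, bond orders sum to 2 (valence 4) → 2 H
  atom 7: C, bond orders sum to 2 (valence 4) → 2 H
  atom 8: O, bond orders sum to 2 (valence 2) → 0 H
  atom 9: C, bond orders sum to 1 (valence 4) → 3 H
  atom 10: C, bond orders sum to 2 (valence 4) → 2 H
  atom 11: C, bond orders sum to 2 (valence 4) → 2 H
  atom 12: C, bond orders sum to 2 (valence 4) → 2 H
  atom 13: C, bond orders sum to 3 (valence 4) → 1 H
  atom 14: C, bond orders sum to 2 (valence 4) → 2 H
  atom 15: C, bond orders sum to 1 (valence 4) → 3 H
  atom 16: C, bond orders sum to 4 (valence 4) → 0 H
  atom 17: O, bond orders sum to 1 (valence 2) → 1 H
  atom 18: O, bond orders sum to 2 (valence 2) → 0 H
Total hydrogens: 28.

28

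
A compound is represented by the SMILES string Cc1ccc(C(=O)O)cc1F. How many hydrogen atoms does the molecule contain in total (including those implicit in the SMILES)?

Walk through each heavy atom and fill implicit hydrogens from standard valence (C 4, N 3, O 2, S 2, halogen 1); for lowercase aromatic atoms, an aromatic c carries 1 H when it has two neighbours and 0 H with three, and aromatic n carries 0 H:
  atom 1: C, bond orders sum to 1 (valence 4) → 3 H
  atom 2: aromatic c, 3 neighbours → 0 H
  atom 3: aromatic c, 2 neighbours → 1 H
  atom 4: aromatic c, 2 neighbours → 1 H
  atom 5: aromatic c, 3 neighbours → 0 H
  atom 6: C, bond orders sum to 4 (valence 4) → 0 H
  atom 7: O, bond orders sum to 2 (valence 2) → 0 H
  atom 8: O, bond orders sum to 1 (valence 2) → 1 H
  atom 9: aromatic c, 2 neighbours → 1 H
  atom 10: aromatic c, 3 neighbours → 0 H
  atom 11: F (halogen, monovalent) → 0 H
Total hydrogens: 7.

7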